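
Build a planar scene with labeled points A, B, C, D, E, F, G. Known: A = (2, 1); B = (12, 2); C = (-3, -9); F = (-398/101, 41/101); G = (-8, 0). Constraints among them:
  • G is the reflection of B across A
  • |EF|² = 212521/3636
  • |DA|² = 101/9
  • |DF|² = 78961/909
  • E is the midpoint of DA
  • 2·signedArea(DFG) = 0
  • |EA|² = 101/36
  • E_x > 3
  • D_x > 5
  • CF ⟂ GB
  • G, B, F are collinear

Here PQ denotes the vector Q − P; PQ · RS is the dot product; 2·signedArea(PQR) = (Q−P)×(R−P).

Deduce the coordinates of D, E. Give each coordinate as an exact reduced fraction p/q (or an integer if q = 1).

1. D_x = 16/3  [line 41/101·x + -410/101·y + 328/101 = 0 ∩ |DA|² = 101/9]
2. D_y = 4/3  [line 41/101·x + -410/101·y + 328/101 = 0 ∩ |DA|² = 101/9]
   → D = (16/3, 4/3)
3. E_x = 11/3  [E is the midpoint of DA]
4. E_y = 7/6  [E is the midpoint of DA]
   → E = (11/3, 7/6)

D = (16/3, 4/3)
E = (11/3, 7/6)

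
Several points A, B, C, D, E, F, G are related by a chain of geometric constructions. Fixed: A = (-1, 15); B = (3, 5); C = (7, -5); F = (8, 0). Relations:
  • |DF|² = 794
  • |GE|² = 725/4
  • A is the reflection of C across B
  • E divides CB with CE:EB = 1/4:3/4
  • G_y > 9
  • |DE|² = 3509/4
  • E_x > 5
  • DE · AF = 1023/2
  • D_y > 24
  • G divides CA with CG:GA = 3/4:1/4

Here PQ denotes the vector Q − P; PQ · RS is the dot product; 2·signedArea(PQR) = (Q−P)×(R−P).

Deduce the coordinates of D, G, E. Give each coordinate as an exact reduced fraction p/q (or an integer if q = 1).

1. G_x = 1  [G divides CA with CG:GA = 3/4:1/4]
2. G_y = 10  [G divides CA with CG:GA = 3/4:1/4]
   → G = (1, 10)
3. E_x = 6  [E divides CB with CE:EB = 1/4:3/4]
4. E_y = -5/2  [E divides CB with CE:EB = 1/4:3/4]
   → E = (6, -5/2)
5. D_x = -5  [line -9·x + 15·y + -420 = 0 ∩ |DF|² = 794]
6. D_y = 25  [line -9·x + 15·y + -420 = 0 ∩ |DF|² = 794]
   → D = (-5, 25)

D = (-5, 25)
E = (6, -5/2)
G = (1, 10)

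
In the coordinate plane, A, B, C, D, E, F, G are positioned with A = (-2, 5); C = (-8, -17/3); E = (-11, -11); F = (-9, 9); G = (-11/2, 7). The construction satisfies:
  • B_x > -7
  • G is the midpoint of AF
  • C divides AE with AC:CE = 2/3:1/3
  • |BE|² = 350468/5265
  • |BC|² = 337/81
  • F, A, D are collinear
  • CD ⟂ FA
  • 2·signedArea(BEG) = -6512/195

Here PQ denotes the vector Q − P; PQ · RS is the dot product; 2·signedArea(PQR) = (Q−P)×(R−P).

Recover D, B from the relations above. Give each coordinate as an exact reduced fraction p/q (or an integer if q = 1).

1. D_x = -376/195  [F, A, D are collinear ∩ CD ⟂ FA]
2. D_y = 967/195  [F, A, D are collinear ∩ CD ⟂ FA]
   → D = (-376/195, 967/195)
3. B_x = -4081/585  [line -18·x + 11/2·y + -40601/390 = 0 ∩ |BE|² = 350468/5265]
4. B_y = -761/195  [line -18·x + 11/2·y + -40601/390 = 0 ∩ |BE|² = 350468/5265]
   → B = (-4081/585, -761/195)

B = (-4081/585, -761/195)
D = (-376/195, 967/195)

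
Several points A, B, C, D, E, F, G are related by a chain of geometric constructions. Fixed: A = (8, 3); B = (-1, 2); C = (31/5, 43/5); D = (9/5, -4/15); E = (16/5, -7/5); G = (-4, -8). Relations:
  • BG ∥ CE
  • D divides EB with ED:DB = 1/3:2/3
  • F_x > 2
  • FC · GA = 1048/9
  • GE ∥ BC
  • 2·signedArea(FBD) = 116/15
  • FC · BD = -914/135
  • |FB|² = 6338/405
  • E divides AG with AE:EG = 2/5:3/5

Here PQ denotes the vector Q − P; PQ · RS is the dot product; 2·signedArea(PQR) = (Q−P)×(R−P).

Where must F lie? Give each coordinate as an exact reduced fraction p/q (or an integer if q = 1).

F = (44/15, 71/45)

1. F_x = 44/15  [FC · BD = -914/135 ∩ 2·signedArea(FBD) = 116/15]
2. F_y = 71/45  [FC · BD = -914/135 ∩ 2·signedArea(FBD) = 116/15]
   → F = (44/15, 71/45)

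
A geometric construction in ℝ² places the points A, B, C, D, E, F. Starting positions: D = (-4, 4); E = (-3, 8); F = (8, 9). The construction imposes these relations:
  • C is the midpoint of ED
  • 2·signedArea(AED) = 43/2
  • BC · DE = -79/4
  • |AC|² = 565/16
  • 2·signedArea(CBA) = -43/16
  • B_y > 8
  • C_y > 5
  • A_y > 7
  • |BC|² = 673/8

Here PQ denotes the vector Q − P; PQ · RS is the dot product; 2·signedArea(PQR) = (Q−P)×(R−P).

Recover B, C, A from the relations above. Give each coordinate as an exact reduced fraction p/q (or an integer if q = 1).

1. C_x = -7/2  [C is the midpoint of ED]
2. C_y = 6  [C is the midpoint of ED]
   → C = (-7/2, 6)
3. A_x = 9/4  [line 4·x + -1·y + -3/2 = 0 ∩ |AC|² = 565/16]
4. A_y = 15/2  [line 4·x + -1·y + -3/2 = 0 ∩ |AC|² = 565/16]
   → A = (9/4, 15/2)
5. B_x = 21/4  [BC · DE = -79/4 ∩ 2·signedArea(CBA) = -43/16]
6. B_y = 35/4  [BC · DE = -79/4 ∩ 2·signedArea(CBA) = -43/16]
   → B = (21/4, 35/4)

A = (9/4, 15/2)
B = (21/4, 35/4)
C = (-7/2, 6)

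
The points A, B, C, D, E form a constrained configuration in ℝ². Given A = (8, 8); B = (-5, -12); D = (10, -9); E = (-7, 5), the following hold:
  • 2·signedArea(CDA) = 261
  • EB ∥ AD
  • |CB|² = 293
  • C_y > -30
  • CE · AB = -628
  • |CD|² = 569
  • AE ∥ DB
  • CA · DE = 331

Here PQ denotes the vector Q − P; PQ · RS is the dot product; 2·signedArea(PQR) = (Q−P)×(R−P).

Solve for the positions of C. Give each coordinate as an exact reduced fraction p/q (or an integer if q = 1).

C = (-3, -29)

1. C_x = -3  [CA · DE = 331 ∩ CE · AB = -628]
2. C_y = -29  [CA · DE = 331 ∩ CE · AB = -628]
   → C = (-3, -29)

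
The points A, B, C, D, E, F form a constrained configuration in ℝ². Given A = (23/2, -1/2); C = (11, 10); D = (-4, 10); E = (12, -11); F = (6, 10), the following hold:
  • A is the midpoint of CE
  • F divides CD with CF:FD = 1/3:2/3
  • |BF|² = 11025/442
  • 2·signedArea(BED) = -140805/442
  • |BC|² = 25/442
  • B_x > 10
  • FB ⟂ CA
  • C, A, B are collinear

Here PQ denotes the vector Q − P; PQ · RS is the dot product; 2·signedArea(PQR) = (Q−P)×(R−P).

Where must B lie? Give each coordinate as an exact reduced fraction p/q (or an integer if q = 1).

B = (4857/442, 4525/442)

1. B_x = 4857/442  [C, A, B are collinear ∩ FB ⟂ CA]
2. B_y = 4525/442  [C, A, B are collinear ∩ FB ⟂ CA]
   → B = (4857/442, 4525/442)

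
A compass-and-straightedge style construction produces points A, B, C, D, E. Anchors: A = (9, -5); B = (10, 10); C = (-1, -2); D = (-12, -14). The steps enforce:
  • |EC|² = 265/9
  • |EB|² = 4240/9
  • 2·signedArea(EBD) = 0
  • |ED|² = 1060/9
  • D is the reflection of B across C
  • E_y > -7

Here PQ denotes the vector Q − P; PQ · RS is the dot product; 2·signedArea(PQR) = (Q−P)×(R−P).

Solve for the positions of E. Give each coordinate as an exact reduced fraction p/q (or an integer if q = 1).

1. E_x = -14/3  [line 24·x + -22·y + -20 = 0 ∩ |ED|² = 1060/9]
2. E_y = -6  [line 24·x + -22·y + -20 = 0 ∩ |ED|² = 1060/9]
   → E = (-14/3, -6)

E = (-14/3, -6)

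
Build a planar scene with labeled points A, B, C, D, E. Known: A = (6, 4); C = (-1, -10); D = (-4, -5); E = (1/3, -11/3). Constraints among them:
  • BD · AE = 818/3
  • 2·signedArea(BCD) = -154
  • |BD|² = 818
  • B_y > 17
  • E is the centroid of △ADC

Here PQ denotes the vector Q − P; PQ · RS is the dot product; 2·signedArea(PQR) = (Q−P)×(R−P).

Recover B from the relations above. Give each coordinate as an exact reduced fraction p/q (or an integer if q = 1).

B = (13, 18)

1. B_x = 13  [BD · AE = 818/3 ∩ 2·signedArea(BCD) = -154]
2. B_y = 18  [BD · AE = 818/3 ∩ 2·signedArea(BCD) = -154]
   → B = (13, 18)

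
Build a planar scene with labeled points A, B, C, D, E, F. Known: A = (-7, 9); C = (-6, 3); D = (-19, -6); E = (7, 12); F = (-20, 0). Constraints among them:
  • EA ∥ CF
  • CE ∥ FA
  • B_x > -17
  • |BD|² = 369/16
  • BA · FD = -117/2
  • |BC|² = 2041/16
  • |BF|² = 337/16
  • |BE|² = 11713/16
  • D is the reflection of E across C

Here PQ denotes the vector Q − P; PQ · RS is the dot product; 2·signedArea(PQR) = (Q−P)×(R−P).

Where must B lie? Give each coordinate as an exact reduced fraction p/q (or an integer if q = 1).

B = (-16, -9/4)

1. B_x = -16  [line -1·x + 6·y + -5/2 = 0 ∩ |BF|² = 337/16]
2. B_y = -9/4  [line -1·x + 6·y + -5/2 = 0 ∩ |BF|² = 337/16]
   → B = (-16, -9/4)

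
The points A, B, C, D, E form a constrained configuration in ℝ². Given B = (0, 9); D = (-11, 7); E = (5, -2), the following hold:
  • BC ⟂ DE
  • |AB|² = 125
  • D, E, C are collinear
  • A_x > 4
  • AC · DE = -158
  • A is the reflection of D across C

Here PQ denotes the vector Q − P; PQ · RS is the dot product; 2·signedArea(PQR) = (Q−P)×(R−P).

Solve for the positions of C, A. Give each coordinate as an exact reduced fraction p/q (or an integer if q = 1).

A = (1349/337, -485/337)
C = (-1179/337, 937/337)

1. C_x = -1179/337  [D, E, C are collinear ∩ BC ⟂ DE]
2. C_y = 937/337  [D, E, C are collinear ∩ BC ⟂ DE]
   → C = (-1179/337, 937/337)
3. A_x = 1349/337  [A is the reflection of D across C]
4. A_y = -485/337  [A is the reflection of D across C]
   → A = (1349/337, -485/337)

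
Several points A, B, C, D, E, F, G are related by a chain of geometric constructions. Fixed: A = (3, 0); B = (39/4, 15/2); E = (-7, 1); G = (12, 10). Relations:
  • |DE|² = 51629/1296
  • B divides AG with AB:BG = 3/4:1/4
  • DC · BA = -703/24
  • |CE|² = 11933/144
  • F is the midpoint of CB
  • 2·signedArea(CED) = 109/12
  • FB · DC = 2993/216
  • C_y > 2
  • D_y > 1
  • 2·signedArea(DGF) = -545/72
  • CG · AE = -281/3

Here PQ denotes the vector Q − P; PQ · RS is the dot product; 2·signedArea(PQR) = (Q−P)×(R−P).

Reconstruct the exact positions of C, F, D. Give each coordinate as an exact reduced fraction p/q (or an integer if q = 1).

1. C_x = 23/12  [line 10·x + -1·y + -49/3 = 0 ∩ |CE|² = 11933/144]
2. C_y = 17/6  [line 10·x + -1·y + -49/3 = 0 ∩ |CE|² = 11933/144]
   → C = (23/12, 17/6)
3. F_x = 35/6  [F is the midpoint of CB]
4. F_y = 31/6  [F is the midpoint of CB]
   → F = (35/6, 31/6)
5. D_x = -25/36  [2·signedArea(DGF) = -545/72 ∩ DC · BA = -703/24]
6. D_y = 23/18  [2·signedArea(DGF) = -545/72 ∩ DC · BA = -703/24]
   → D = (-25/36, 23/18)

C = (23/12, 17/6)
D = (-25/36, 23/18)
F = (35/6, 31/6)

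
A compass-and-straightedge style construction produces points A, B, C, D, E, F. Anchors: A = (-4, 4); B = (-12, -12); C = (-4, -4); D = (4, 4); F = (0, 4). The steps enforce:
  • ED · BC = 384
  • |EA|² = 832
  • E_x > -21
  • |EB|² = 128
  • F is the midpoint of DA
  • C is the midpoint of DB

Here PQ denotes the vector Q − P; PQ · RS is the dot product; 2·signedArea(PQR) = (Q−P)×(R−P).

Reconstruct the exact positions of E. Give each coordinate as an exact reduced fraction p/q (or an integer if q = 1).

E = (-20, -20)

1. E_x = -20  [line -8·x + -8·y + -320 = 0 ∩ |EB|² = 128]
2. E_y = -20  [line -8·x + -8·y + -320 = 0 ∩ |EB|² = 128]
   → E = (-20, -20)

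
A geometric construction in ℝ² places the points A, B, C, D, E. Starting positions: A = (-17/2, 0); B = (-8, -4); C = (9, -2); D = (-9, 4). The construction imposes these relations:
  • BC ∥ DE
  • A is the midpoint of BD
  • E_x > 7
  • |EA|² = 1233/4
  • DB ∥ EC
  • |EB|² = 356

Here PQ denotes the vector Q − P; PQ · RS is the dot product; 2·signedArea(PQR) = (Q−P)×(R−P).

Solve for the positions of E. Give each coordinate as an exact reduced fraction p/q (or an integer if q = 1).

1. E_x = 8  [DB ∥ EC ∩ BC ∥ DE]
2. E_y = 6  [DB ∥ EC ∩ BC ∥ DE]
   → E = (8, 6)

E = (8, 6)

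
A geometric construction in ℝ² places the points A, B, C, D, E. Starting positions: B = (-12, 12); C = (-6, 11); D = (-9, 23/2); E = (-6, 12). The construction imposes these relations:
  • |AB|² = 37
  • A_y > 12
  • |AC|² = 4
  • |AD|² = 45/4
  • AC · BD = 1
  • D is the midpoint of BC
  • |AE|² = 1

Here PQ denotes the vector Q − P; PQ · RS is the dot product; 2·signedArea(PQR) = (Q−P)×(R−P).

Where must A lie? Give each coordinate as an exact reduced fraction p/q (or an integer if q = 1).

A = (-6, 13)

1. A_x = -6  [line -3·x + 1/2·y + -49/2 = 0 ∩ |AE|² = 1]
2. A_y = 13  [line -3·x + 1/2·y + -49/2 = 0 ∩ |AE|² = 1]
   → A = (-6, 13)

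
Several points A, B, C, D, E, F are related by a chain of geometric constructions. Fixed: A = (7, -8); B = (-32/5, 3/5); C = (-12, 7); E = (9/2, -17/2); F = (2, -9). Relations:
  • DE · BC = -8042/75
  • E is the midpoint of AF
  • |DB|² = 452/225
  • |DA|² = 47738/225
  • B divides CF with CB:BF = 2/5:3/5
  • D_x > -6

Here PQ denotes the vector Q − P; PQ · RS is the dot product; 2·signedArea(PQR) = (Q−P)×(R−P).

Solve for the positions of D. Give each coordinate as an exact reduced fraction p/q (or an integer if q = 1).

D = (-82/15, -7/15)

1. D_x = -82/15  [line 28/5·x + -32/5·y + 2072/75 = 0 ∩ |DB|² = 452/225]
2. D_y = -7/15  [line 28/5·x + -32/5·y + 2072/75 = 0 ∩ |DB|² = 452/225]
   → D = (-82/15, -7/15)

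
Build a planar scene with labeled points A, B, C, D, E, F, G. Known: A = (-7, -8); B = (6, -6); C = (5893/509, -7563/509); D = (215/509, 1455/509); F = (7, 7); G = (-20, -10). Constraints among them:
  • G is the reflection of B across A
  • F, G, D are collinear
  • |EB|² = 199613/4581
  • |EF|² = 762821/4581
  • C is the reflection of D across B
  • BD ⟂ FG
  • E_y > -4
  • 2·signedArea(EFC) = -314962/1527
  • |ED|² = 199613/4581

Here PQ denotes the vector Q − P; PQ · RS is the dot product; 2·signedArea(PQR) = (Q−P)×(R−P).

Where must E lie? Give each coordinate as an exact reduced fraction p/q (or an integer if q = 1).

1. E_x = -98/509  [line 11126/509·x + 2330/509·y + 32386/1527 = 0 ∩ |EB|² = 199613/4581]
2. E_y = -5671/1527  [line 11126/509·x + 2330/509·y + 32386/1527 = 0 ∩ |EB|² = 199613/4581]
   → E = (-98/509, -5671/1527)

E = (-98/509, -5671/1527)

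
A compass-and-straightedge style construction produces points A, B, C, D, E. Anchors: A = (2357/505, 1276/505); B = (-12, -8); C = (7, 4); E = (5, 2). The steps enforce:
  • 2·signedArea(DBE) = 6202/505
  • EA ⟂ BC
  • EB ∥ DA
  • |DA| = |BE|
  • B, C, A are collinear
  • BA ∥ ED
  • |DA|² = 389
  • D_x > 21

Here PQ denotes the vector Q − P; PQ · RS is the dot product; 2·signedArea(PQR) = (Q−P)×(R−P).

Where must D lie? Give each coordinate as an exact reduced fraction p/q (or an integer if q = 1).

D = (10942/505, 6326/505)

1. D_x = 10942/505  [EB ∥ DA ∩ BA ∥ ED]
2. D_y = 6326/505  [EB ∥ DA ∩ BA ∥ ED]
   → D = (10942/505, 6326/505)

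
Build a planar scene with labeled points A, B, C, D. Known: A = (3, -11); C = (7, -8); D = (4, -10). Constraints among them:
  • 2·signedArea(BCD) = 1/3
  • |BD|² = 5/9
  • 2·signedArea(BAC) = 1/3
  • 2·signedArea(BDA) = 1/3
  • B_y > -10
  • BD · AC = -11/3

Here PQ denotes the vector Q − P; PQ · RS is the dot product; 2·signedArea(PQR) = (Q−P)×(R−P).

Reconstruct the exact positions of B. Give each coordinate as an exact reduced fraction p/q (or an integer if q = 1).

B = (14/3, -29/3)

1. B_x = 14/3  [2·signedArea(BCD) = 1/3 ∩ 2·signedArea(BDA) = 1/3]
2. B_y = -29/3  [2·signedArea(BCD) = 1/3 ∩ 2·signedArea(BDA) = 1/3]
   → B = (14/3, -29/3)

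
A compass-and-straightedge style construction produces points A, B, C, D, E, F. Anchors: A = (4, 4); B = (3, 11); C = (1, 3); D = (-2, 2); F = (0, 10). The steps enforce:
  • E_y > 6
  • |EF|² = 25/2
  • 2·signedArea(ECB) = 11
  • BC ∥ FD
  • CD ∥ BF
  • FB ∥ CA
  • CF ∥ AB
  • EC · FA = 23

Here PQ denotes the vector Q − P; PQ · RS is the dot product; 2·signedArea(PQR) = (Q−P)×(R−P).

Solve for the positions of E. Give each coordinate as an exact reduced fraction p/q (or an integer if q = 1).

E = (1/2, 13/2)

1. E_x = 1/2  [EC · FA = 23 ∩ 2·signedArea(ECB) = 11]
2. E_y = 13/2  [EC · FA = 23 ∩ 2·signedArea(ECB) = 11]
   → E = (1/2, 13/2)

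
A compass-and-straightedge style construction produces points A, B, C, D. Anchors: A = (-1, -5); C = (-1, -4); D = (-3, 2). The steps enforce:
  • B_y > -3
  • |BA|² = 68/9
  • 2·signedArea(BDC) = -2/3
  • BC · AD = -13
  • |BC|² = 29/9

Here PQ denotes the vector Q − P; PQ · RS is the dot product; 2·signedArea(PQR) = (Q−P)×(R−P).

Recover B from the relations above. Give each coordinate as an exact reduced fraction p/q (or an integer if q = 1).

B = (-5/3, -7/3)

1. B_x = -5/3  [BC · AD = -13 ∩ 2·signedArea(BDC) = -2/3]
2. B_y = -7/3  [BC · AD = -13 ∩ 2·signedArea(BDC) = -2/3]
   → B = (-5/3, -7/3)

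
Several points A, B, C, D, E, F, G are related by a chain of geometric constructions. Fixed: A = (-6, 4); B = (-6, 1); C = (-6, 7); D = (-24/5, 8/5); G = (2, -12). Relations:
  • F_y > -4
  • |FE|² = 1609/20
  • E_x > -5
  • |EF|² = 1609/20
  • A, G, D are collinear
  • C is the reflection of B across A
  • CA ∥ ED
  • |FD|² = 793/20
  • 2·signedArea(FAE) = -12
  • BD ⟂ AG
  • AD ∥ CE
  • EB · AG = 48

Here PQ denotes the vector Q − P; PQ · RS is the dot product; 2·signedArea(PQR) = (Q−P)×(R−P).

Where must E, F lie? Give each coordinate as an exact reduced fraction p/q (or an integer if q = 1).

E = (-24/5, 23/5)
F = (-7/5, -37/10)

1. E_x = -24/5  [CA ∥ ED ∩ AD ∥ CE]
2. E_y = 23/5  [CA ∥ ED ∩ AD ∥ CE]
   → E = (-24/5, 23/5)
3. F_x = -7/5  [line -3/5·x + 6/5·y + 18/5 = 0 ∩ |FD|² = 793/20]
4. F_y = -37/10  [line -3/5·x + 6/5·y + 18/5 = 0 ∩ |FD|² = 793/20]
   → F = (-7/5, -37/10)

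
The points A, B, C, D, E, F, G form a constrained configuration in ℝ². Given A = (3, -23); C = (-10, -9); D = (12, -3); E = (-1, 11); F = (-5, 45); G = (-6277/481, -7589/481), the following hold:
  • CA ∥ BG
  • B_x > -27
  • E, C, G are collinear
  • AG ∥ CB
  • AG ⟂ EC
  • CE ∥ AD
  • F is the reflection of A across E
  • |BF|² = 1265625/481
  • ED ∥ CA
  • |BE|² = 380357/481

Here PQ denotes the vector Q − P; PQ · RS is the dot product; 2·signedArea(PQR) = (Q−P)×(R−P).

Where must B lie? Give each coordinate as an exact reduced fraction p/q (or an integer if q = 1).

B = (-12530/481, -855/481)

1. B_x = -12530/481  [CA ∥ BG ∩ AG ∥ CB]
2. B_y = -855/481  [CA ∥ BG ∩ AG ∥ CB]
   → B = (-12530/481, -855/481)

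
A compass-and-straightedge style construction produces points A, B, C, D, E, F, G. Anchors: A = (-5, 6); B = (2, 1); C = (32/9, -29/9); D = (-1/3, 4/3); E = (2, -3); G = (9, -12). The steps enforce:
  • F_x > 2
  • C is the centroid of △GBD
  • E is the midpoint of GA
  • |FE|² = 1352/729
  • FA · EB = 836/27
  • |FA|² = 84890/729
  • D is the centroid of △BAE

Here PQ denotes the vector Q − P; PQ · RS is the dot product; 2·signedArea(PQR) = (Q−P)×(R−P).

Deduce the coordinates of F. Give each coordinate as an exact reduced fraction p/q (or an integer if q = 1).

F = (68/27, -47/27)

1. F_y = -47/27  [FA · EB = 836/27]
2. F_x = 68/27  [|FE|² = 1352/729]
   → F = (68/27, -47/27)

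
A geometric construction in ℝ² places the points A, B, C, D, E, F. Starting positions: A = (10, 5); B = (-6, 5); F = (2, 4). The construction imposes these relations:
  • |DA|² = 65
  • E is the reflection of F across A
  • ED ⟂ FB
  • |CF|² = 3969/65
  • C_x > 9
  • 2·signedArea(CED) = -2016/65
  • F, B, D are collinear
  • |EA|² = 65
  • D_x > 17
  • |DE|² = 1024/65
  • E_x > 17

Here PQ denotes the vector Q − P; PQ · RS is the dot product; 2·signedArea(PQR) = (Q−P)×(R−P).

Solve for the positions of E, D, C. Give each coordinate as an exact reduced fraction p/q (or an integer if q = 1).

1. E_x = 18  [E is the reflection of F across A]
2. E_y = 6  [E is the reflection of F across A]
   → E = (18, 6)
3. D_x = 1138/65  [F, B, D are collinear ∩ ED ⟂ FB]
4. D_y = 134/65  [F, B, D are collinear ∩ ED ⟂ FB]
   → D = (1138/65, 134/65)
5. C_x = 634/65  [line 256/65·x + -32/65·y + -480/13 = 0 ∩ |CF|² = 3969/65]
6. C_y = 197/65  [line 256/65·x + -32/65·y + -480/13 = 0 ∩ |CF|² = 3969/65]
   → C = (634/65, 197/65)

C = (634/65, 197/65)
D = (1138/65, 134/65)
E = (18, 6)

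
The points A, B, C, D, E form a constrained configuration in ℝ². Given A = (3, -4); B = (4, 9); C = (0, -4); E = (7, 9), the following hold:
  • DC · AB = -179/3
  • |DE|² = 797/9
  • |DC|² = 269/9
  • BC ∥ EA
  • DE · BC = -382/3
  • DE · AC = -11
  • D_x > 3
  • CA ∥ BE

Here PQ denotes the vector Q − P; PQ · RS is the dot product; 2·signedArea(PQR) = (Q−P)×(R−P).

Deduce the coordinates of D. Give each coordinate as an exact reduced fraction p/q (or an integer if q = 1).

D = (10/3, 1/3)

1. D_x = 10/3  [DC · AB = -179/3 ∩ DE · AC = -11]
2. D_y = 1/3  [DC · AB = -179/3 ∩ DE · AC = -11]
   → D = (10/3, 1/3)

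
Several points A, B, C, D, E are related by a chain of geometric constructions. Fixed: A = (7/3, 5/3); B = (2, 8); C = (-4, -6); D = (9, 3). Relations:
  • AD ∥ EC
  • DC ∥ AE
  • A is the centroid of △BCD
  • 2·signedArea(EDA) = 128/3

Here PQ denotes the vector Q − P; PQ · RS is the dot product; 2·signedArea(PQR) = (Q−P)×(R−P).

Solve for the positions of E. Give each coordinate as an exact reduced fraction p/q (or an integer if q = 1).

E = (-32/3, -22/3)

1. E_x = -32/3  [AD ∥ EC ∩ DC ∥ AE]
2. E_y = -22/3  [AD ∥ EC ∩ DC ∥ AE]
   → E = (-32/3, -22/3)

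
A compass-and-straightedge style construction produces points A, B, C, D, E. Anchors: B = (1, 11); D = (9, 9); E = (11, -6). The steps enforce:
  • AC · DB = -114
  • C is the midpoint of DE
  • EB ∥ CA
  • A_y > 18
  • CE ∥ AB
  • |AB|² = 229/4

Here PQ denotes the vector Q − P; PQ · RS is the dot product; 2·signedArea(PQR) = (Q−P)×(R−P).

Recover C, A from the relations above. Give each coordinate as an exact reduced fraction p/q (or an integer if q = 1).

A = (0, 37/2)
C = (10, 3/2)

1. C_x = 10  [C is the midpoint of DE]
2. C_y = 3/2  [C is the midpoint of DE]
   → C = (10, 3/2)
3. A_x = 0  [CE ∥ AB ∩ EB ∥ CA]
4. A_y = 37/2  [CE ∥ AB ∩ EB ∥ CA]
   → A = (0, 37/2)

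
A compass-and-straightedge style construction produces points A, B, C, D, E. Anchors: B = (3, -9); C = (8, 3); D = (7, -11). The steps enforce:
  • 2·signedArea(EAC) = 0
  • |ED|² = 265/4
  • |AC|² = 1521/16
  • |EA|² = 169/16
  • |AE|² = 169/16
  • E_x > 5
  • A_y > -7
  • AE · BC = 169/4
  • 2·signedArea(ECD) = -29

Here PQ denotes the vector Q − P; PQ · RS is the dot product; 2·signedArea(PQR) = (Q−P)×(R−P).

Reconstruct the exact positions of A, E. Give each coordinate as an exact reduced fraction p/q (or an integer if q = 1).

A = (17/4, -6)
E = (11/2, -3)

1. E_x = 11/2  [line 14·x + -1·y + -80 = 0 ∩ |ED|² = 265/4]
2. E_y = -3  [line 14·x + -1·y + -80 = 0 ∩ |ED|² = 265/4]
   → E = (11/2, -3)
3. A_x = 17/4  [AE · BC = 169/4 ∩ 2·signedArea(EAC) = 0]
4. A_y = -6  [AE · BC = 169/4 ∩ 2·signedArea(EAC) = 0]
   → A = (17/4, -6)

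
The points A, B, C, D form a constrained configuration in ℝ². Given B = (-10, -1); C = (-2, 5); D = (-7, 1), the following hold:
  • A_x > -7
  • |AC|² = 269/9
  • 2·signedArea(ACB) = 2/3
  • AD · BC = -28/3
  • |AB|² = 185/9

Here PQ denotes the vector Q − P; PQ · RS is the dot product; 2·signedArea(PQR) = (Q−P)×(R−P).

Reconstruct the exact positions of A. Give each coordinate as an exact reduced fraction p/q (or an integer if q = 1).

1. A_x = -19/3  [AD · BC = -28/3 ∩ 2·signedArea(ACB) = 2/3]
2. A_y = 5/3  [AD · BC = -28/3 ∩ 2·signedArea(ACB) = 2/3]
   → A = (-19/3, 5/3)

A = (-19/3, 5/3)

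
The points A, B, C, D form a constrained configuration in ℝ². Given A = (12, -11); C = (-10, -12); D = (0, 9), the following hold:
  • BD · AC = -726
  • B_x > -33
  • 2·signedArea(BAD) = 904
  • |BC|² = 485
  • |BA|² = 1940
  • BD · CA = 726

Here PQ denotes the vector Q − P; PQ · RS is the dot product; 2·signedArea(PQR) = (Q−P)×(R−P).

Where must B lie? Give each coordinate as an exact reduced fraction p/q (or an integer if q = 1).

1. B_x = -32  [BD · AC = -726 ∩ 2·signedArea(BAD) = 904]
2. B_y = -13  [BD · AC = -726 ∩ 2·signedArea(BAD) = 904]
   → B = (-32, -13)

B = (-32, -13)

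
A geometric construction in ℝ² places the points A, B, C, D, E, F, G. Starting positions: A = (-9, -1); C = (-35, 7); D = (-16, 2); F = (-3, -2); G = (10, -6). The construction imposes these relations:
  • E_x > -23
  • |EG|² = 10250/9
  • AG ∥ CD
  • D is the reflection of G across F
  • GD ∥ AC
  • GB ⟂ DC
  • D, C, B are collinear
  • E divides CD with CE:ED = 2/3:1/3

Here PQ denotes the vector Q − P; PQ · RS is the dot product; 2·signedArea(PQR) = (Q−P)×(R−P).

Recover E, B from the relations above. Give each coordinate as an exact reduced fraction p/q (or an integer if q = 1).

1. E_x = -67/3  [E divides CD with CE:ED = 2/3:1/3]
2. E_y = 11/3  [E divides CD with CE:ED = 2/3:1/3]
   → E = (-67/3, 11/3)
3. B_x = 1985/193  [D, C, B are collinear ∩ GB ⟂ DC]
4. B_y = -949/193  [D, C, B are collinear ∩ GB ⟂ DC]
   → B = (1985/193, -949/193)

B = (1985/193, -949/193)
E = (-67/3, 11/3)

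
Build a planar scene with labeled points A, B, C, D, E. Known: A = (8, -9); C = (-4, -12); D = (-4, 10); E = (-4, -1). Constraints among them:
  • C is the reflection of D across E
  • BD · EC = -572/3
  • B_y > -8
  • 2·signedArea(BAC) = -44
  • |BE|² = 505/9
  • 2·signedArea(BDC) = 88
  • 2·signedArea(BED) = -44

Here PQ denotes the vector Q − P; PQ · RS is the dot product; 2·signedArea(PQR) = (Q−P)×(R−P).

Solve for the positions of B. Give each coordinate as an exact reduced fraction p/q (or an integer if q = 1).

1. B_x = 0  [2·signedArea(BED) = -44 ∩ BD · EC = -572/3]
2. B_y = -22/3  [2·signedArea(BED) = -44 ∩ BD · EC = -572/3]
   → B = (0, -22/3)

B = (0, -22/3)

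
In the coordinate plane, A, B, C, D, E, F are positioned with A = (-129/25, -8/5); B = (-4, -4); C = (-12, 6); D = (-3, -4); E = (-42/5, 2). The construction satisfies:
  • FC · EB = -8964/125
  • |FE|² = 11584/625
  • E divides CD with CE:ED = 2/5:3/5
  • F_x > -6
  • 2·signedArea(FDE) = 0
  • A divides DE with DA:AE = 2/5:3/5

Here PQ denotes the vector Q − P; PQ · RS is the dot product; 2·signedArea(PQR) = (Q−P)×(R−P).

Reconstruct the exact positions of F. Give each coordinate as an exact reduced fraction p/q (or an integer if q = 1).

1. F_x = -138/25  [2·signedArea(FDE) = 0 ∩ FC · EB = -8964/125]
2. F_y = -6/5  [2·signedArea(FDE) = 0 ∩ FC · EB = -8964/125]
   → F = (-138/25, -6/5)

F = (-138/25, -6/5)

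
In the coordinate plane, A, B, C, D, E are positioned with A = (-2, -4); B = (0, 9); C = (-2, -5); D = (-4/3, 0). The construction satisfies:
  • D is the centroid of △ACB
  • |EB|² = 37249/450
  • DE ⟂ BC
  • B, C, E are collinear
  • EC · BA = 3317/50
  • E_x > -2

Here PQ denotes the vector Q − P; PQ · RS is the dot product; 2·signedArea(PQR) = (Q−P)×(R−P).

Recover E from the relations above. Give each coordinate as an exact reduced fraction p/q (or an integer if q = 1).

E = (-193/150, -1/150)

1. E_x = -193/150  [B, C, E are collinear ∩ DE ⟂ BC]
2. E_y = -1/150  [B, C, E are collinear ∩ DE ⟂ BC]
   → E = (-193/150, -1/150)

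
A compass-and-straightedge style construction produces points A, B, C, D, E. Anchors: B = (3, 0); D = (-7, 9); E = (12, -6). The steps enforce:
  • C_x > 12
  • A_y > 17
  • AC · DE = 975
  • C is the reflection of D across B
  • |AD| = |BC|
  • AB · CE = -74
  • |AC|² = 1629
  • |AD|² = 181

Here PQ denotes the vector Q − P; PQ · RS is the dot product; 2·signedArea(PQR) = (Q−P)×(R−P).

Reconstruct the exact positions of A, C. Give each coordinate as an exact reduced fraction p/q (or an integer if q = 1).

1. C_x = 13  [C is the reflection of D across B]
2. C_y = -9  [C is the reflection of D across B]
   → C = (13, -9)
3. A_x = -17  [AB · CE = -74 ∩ AC · DE = 975]
4. A_y = 18  [AB · CE = -74 ∩ AC · DE = 975]
   → A = (-17, 18)

A = (-17, 18)
C = (13, -9)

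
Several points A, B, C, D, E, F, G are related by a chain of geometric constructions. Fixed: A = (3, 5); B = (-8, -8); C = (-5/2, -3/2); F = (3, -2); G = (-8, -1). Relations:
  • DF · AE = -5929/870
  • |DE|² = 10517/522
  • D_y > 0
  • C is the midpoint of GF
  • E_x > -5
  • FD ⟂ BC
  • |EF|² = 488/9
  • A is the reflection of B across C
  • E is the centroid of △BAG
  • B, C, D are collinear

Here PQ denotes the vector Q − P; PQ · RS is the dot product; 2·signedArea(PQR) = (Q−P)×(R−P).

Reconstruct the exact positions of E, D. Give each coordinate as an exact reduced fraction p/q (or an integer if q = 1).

1. E_x = -13/3  [E is the centroid of △BAG]
2. E_y = -4/3  [E is the centroid of △BAG]
   → E = (-13/3, -4/3)
3. D_x = -131/290  [B, C, D are collinear ∩ FD ⟂ BC]
4. D_y = 267/290  [B, C, D are collinear ∩ FD ⟂ BC]
   → D = (-131/290, 267/290)

D = (-131/290, 267/290)
E = (-13/3, -4/3)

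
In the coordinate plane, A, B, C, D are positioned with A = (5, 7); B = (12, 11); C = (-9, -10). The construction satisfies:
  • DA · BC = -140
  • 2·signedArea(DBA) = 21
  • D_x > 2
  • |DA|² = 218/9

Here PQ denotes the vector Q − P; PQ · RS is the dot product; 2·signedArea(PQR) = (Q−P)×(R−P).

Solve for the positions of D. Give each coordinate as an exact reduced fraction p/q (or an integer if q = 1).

D = (8/3, 8/3)

1. D_x = 8/3  [2·signedArea(DBA) = 21 ∩ DA · BC = -140]
2. D_y = 8/3  [2·signedArea(DBA) = 21 ∩ DA · BC = -140]
   → D = (8/3, 8/3)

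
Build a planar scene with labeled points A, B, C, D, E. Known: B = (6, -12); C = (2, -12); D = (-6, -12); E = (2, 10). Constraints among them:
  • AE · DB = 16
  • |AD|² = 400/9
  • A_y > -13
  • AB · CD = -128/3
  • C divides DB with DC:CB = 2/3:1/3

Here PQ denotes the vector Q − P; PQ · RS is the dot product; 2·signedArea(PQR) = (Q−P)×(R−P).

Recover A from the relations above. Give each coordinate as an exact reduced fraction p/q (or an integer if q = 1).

1. A_x = 2/3  [AE · DB = 16]
2. A_y = -12  [|AD|² = 400/9]
   → A = (2/3, -12)

A = (2/3, -12)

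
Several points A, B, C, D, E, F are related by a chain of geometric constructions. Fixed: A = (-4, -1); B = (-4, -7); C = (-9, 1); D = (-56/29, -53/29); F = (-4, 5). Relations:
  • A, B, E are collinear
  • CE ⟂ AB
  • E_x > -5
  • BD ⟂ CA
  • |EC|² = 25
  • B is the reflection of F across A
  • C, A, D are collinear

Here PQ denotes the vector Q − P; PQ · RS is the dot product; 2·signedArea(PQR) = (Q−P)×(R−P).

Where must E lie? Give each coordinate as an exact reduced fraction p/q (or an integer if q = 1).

1. E_x = -4  [A, B, E are collinear ∩ CE ⟂ AB]
2. E_y = 1  [A, B, E are collinear ∩ CE ⟂ AB]
   → E = (-4, 1)

E = (-4, 1)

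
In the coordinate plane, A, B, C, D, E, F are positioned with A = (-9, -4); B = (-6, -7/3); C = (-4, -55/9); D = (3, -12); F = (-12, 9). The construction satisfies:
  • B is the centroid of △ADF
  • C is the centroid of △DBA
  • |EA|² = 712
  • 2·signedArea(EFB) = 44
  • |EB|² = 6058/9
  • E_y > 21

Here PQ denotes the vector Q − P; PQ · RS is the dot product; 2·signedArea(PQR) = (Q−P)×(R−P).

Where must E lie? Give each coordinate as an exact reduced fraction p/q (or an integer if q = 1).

1. E_x = -15  [line 34/3·x + 6·y + 38 = 0 ∩ |EA|² = 712]
2. E_y = 22  [line 34/3·x + 6·y + 38 = 0 ∩ |EA|² = 712]
   → E = (-15, 22)

E = (-15, 22)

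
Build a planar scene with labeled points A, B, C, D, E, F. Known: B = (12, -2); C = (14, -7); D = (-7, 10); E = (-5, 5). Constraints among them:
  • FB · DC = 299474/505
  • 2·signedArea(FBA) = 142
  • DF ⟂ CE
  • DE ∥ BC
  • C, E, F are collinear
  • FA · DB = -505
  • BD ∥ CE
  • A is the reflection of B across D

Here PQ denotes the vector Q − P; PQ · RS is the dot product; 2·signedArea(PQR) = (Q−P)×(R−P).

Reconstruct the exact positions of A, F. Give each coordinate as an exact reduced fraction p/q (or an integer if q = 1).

A = (-26, 22)
F = (-4387/505, 3701/505)

1. A_x = -26  [A is the reflection of B across D]
2. A_y = 22  [A is the reflection of B across D]
   → A = (-26, 22)
3. F_x = -4387/505  [C, E, F are collinear ∩ DF ⟂ CE]
4. F_y = 3701/505  [C, E, F are collinear ∩ DF ⟂ CE]
   → F = (-4387/505, 3701/505)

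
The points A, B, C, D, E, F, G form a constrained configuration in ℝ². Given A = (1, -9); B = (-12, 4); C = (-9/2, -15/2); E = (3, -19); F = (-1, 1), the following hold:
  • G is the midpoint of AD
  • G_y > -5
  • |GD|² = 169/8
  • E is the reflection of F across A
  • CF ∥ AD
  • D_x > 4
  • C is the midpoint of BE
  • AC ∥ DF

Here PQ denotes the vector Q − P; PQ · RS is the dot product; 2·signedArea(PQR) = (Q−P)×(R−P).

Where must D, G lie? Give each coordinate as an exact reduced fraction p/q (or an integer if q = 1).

1. D_x = 9/2  [AC ∥ DF ∩ CF ∥ AD]
2. D_y = -1/2  [AC ∥ DF ∩ CF ∥ AD]
   → D = (9/2, -1/2)
3. G_x = 11/4  [G is the midpoint of AD]
4. G_y = -19/4  [G is the midpoint of AD]
   → G = (11/4, -19/4)

D = (9/2, -1/2)
G = (11/4, -19/4)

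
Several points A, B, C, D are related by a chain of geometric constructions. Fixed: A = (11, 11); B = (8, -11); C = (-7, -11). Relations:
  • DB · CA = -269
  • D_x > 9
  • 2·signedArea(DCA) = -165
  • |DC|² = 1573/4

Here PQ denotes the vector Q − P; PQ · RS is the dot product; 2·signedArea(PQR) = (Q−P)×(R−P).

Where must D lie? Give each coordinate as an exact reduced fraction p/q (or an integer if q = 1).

1. D_x = 19/2  [2·signedArea(DCA) = -165 ∩ DB · CA = -269]
2. D_y = 0  [2·signedArea(DCA) = -165 ∩ DB · CA = -269]
   → D = (19/2, 0)

D = (19/2, 0)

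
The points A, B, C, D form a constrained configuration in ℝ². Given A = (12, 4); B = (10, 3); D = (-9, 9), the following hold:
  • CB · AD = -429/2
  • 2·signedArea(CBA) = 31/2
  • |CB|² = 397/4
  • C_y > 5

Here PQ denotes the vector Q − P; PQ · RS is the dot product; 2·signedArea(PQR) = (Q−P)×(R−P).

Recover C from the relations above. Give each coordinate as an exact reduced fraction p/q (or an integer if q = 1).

1. C_x = 1/2  [2·signedArea(CBA) = 31/2 ∩ CB · AD = -429/2]
2. C_y = 6  [2·signedArea(CBA) = 31/2 ∩ CB · AD = -429/2]
   → C = (1/2, 6)

C = (1/2, 6)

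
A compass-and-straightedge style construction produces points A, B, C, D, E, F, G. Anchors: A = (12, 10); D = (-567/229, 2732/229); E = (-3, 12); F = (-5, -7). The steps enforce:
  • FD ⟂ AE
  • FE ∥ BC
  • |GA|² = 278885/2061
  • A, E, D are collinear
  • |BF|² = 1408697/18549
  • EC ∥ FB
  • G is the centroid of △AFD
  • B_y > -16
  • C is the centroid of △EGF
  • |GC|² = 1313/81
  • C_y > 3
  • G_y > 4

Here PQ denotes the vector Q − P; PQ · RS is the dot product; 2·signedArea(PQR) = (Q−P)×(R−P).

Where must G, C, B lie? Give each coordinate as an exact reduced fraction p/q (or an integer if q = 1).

1. G_x = 1036/687  [G is the centroid of △AFD]
2. G_y = 3419/687  [G is the centroid of △AFD]
   → G = (1036/687, 3419/687)
3. C_x = -4460/2061  [C is the centroid of △EGF]
4. C_y = 6854/2061  [C is the centroid of △EGF]
   → C = (-4460/2061, 6854/2061)
5. B_x = -8582/2061  [FE ∥ BC ∩ EC ∥ FB]
6. B_y = -32305/2061  [FE ∥ BC ∩ EC ∥ FB]
   → B = (-8582/2061, -32305/2061)

B = (-8582/2061, -32305/2061)
C = (-4460/2061, 6854/2061)
G = (1036/687, 3419/687)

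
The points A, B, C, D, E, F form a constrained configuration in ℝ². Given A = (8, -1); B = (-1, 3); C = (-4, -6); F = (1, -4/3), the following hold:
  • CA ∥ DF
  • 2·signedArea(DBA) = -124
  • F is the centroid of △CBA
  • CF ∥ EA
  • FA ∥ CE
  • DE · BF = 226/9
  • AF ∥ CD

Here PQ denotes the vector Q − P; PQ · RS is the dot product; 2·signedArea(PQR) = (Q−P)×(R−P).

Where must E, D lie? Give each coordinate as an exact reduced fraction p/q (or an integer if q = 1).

D = (-11, -19/3)
E = (3, -17/3)

1. E_x = 3  [CF ∥ EA ∩ FA ∥ CE]
2. E_y = -17/3  [CF ∥ EA ∩ FA ∥ CE]
   → E = (3, -17/3)
3. D_x = -11  [CA ∥ DF ∩ AF ∥ CD]
4. D_y = -19/3  [CA ∥ DF ∩ AF ∥ CD]
   → D = (-11, -19/3)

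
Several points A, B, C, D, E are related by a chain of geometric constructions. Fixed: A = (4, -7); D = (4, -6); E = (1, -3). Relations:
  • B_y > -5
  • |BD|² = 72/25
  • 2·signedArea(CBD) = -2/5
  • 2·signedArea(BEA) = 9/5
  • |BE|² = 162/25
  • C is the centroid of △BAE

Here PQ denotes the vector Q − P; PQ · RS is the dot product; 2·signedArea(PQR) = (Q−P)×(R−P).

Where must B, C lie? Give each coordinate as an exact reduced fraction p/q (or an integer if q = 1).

1. B_x = 14/5  [line 4·x + 3·y + 16/5 = 0 ∩ |BD|² = 72/25]
2. B_y = -24/5  [line 4·x + 3·y + 16/5 = 0 ∩ |BD|² = 72/25]
   → B = (14/5, -24/5)
3. C_x = 13/5  [C is the centroid of △BAE]
4. C_y = -74/15  [C is the centroid of △BAE]
   → C = (13/5, -74/15)

B = (14/5, -24/5)
C = (13/5, -74/15)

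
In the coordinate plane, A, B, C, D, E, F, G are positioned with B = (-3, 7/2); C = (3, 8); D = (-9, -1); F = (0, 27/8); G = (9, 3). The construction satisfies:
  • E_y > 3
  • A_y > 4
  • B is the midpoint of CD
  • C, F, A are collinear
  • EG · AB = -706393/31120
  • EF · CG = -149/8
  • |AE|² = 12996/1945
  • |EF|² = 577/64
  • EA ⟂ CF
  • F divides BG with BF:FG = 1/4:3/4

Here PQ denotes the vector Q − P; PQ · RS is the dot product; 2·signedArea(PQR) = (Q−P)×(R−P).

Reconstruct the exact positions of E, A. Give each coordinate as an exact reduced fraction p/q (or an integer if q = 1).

A = (1617/1945, 36229/7780)
E = (3, 13/4)

1. E_x = 3  [line -6·x + 5·y + 7/4 = 0 ∩ |EF|² = 577/64]
2. E_y = 13/4  [line -6·x + 5·y + 7/4 = 0 ∩ |EF|² = 577/64]
   → E = (3, 13/4)
3. A_x = 1617/1945  [EG · AB = -706393/31120 ∩ C, F, A are collinear]
4. A_y = 36229/7780  [EG · AB = -706393/31120 ∩ C, F, A are collinear]
   → A = (1617/1945, 36229/7780)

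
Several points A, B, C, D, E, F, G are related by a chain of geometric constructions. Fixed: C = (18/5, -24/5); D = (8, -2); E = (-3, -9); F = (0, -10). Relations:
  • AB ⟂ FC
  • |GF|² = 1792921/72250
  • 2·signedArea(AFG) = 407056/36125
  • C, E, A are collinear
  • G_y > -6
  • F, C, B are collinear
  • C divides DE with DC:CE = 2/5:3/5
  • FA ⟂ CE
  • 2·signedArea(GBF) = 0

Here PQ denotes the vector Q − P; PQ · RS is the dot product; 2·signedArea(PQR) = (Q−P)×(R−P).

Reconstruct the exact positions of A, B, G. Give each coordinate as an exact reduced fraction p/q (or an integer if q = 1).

A = (-112/85, -674/85)
B = (1152/2125, -19586/2125)
G = (12051/4250, -25093/4250)

1. A_x = -112/85  [C, E, A are collinear ∩ FA ⟂ CE]
2. A_y = -674/85  [C, E, A are collinear ∩ FA ⟂ CE]
   → A = (-112/85, -674/85)
3. B_x = 1152/2125  [F, C, B are collinear ∩ AB ⟂ FC]
4. B_y = -19586/2125  [F, C, B are collinear ∩ AB ⟂ FC]
   → B = (1152/2125, -19586/2125)
5. G_x = 12051/4250  [2·signedArea(GBF) = 0 ∩ 2·signedArea(AFG) = 407056/36125]
6. G_y = -25093/4250  [2·signedArea(GBF) = 0 ∩ 2·signedArea(AFG) = 407056/36125]
   → G = (12051/4250, -25093/4250)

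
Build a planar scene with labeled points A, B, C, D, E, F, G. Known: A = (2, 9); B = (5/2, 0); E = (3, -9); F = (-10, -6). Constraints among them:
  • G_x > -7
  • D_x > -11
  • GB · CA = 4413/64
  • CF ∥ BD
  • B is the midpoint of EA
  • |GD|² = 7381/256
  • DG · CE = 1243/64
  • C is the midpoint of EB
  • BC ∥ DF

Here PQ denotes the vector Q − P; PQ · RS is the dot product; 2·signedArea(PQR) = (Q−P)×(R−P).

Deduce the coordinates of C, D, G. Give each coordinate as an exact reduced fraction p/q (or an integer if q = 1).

C = (11/4, -9/2)
D = (-41/4, -3/2)
G = (-109/16, -45/8)

1. C_x = 11/4  [C is the midpoint of EB]
2. C_y = -9/2  [C is the midpoint of EB]
   → C = (11/4, -9/2)
3. D_x = -41/4  [BC ∥ DF ∩ CF ∥ BD]
4. D_y = -3/2  [BC ∥ DF ∩ CF ∥ BD]
   → D = (-41/4, -3/2)
5. G_x = -109/16  [line 3/4·x + -27/2·y + -4533/64 = 0 ∩ |GD|² = 7381/256]
6. G_y = -45/8  [line 3/4·x + -27/2·y + -4533/64 = 0 ∩ |GD|² = 7381/256]
   → G = (-109/16, -45/8)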